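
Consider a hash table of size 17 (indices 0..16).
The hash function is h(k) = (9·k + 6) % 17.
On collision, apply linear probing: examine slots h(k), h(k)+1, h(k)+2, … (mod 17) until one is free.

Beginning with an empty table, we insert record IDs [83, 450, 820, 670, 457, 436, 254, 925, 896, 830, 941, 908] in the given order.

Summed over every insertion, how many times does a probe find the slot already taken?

83: h=5 -> slot 5
450: h=10 -> slot 10
820: h=8 -> slot 8
670: h=1 -> slot 1
457: h=5, probe 5,6 -> slot 6
436: h=3 -> slot 3
254: h=14 -> slot 14
925: h=1, probe 1,2 -> slot 2
896: h=12 -> slot 12
830: h=13 -> slot 13
941: h=9 -> slot 9
908: h=1, probe 1,2,3,4 -> slot 4
Table: [_, 670, 925, 436, 908, 83, 457, _, 820, 941, 450, _, 896, 830, 254, _, _]

5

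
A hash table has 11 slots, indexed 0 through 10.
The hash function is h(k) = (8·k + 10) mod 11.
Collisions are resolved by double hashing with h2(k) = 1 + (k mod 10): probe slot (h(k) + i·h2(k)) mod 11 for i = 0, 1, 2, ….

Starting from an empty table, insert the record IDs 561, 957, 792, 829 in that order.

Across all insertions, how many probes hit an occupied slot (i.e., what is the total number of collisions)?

2

Insert 561: h=10, slot 10 empty → index 10.
Insert 957: h=10, h2=8, slot 10 occupied → index 7.
Insert 792: h=10, h2=3, slot 10 occupied → index 2.
Insert 829: h=9, slot 9 empty → index 9.
Table: [., ., 792, ., ., ., ., 957, ., 829, 561]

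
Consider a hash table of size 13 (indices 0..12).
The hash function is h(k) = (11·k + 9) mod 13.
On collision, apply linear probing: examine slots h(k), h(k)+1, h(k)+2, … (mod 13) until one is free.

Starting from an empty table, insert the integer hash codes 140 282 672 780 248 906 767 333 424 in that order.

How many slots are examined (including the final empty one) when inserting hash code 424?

6

Insert 140: h=2, slot 2 empty -> index 2.
Insert 282: h=4, slot 4 empty -> index 4.
Insert 672: h=4, slot 4 occupied -> index 5.
Insert 780: h=9, slot 9 empty -> index 9.
Insert 248: h=7, slot 7 empty -> index 7.
Insert 906: h=4, slots 4,5 occupied -> index 6.
Insert 767: h=9, slot 9 occupied -> index 10.
Insert 333: h=6, slots 6,7 occupied -> index 8.
Insert 424: h=6, slots 6,7,8,9,10 occupied -> index 11.
Table: [∅, ∅, 140, ∅, 282, 672, 906, 248, 333, 780, 767, 424, ∅]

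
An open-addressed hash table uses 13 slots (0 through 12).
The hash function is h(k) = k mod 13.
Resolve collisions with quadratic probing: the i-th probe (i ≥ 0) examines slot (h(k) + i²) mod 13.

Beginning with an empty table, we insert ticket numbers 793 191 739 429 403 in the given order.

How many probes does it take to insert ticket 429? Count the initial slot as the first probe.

793: h=0 => slot 0
191: h=9 => slot 9
739: h=11 => slot 11
429: h=0, probe 0,1 => slot 1
403: h=0, probe 0,1,4 => slot 4
Table: [793, 429, _, _, 403, _, _, _, _, 191, _, 739, _]

2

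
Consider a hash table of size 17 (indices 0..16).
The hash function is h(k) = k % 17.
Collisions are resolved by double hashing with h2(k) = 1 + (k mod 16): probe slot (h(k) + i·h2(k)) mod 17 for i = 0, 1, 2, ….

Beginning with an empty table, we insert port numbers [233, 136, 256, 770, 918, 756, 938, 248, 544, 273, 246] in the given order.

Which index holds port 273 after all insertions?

9

233: h=12 → slot 12
136: h=0 → slot 0
256: h=1 → slot 1
770: h=5 → slot 5
918: h=0, h2=7, probe 0,7 → slot 7
756: h=8 → slot 8
938: h=3 → slot 3
248: h=10 → slot 10
544: h=0, h2=1, probe 0,1,2 → slot 2
273: h=1, h2=2, probe 1,3,5,7,9 → slot 9
246: h=8, h2=7, probe 8,15 → slot 15
Table: [136, 256, 544, 938, —, 770, —, 918, 756, 273, 248, —, 233, —, —, 246, —]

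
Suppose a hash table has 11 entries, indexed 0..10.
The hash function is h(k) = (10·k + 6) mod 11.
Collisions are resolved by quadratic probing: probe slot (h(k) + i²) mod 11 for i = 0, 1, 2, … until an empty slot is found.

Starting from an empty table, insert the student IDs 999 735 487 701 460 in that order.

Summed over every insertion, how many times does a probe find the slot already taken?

4

Insert 999: h=8, slot 8 empty -> index 8.
Insert 735: h=8, slot 8 occupied -> index 9.
Insert 487: h=3, slot 3 empty -> index 3.
Insert 701: h=9, slot 9 occupied -> index 10.
Insert 460: h=8, slots 8,9 occupied -> index 1.
Table: [∅, 460, ∅, 487, ∅, ∅, ∅, ∅, 999, 735, 701]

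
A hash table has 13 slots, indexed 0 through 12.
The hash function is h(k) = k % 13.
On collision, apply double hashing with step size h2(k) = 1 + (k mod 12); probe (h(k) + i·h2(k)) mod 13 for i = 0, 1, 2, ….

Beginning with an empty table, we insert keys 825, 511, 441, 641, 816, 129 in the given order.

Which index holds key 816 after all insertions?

Insert 825: h=6, slot 6 empty → index 6.
Insert 511: h=4, slot 4 empty → index 4.
Insert 441: h=12, slot 12 empty → index 12.
Insert 641: h=4, h2=6, slot 4 occupied → index 10.
Insert 816: h=10, h2=1, slot 10 occupied → index 11.
Insert 129: h=12, h2=10, slot 12 occupied → index 9.
Table: [_, _, _, _, 511, _, 825, _, _, 129, 641, 816, 441]

11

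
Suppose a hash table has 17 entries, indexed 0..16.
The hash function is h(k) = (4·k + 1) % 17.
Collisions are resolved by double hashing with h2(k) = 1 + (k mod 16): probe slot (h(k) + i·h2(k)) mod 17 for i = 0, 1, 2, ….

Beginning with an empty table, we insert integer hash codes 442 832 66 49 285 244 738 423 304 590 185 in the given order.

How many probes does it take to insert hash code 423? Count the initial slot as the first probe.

442 hashes to 1; slot 1 is free → place at 1.
832 hashes to 14; slot 14 is free → place at 14.
66 hashes to 10; slot 10 is free → place at 10.
49 hashes to 10, h2=2; 10 taken → place at 12.
285 hashes to 2; slot 2 is free → place at 2.
244 hashes to 8; slot 8 is free → place at 8.
738 hashes to 12, h2=3; 12 taken → place at 15.
423 hashes to 10, h2=8; 10,1 taken → place at 9.
304 hashes to 10, h2=1; 10 taken → place at 11.
590 hashes to 15, h2=15; 15 taken → place at 13.
185 hashes to 10, h2=10; 10 taken → place at 3.
Table: [—, 442, 285, 185, —, —, —, —, 244, 423, 66, 304, 49, 590, 832, 738, —]

3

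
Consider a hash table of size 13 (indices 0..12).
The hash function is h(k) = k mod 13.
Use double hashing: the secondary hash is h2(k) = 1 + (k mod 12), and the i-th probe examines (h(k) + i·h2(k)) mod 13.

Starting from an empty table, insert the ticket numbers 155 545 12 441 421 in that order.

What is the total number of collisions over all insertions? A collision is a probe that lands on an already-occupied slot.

Insert 155: h=12, slot 12 empty -> index 12.
Insert 545: h=12, h2=6, slot 12 occupied -> index 5.
Insert 12: h=12, h2=1, slot 12 occupied -> index 0.
Insert 441: h=12, h2=10, slot 12 occupied -> index 9.
Insert 421: h=5, h2=2, slot 5 occupied -> index 7.
Table: [12, -, -, -, -, 545, -, 421, -, 441, -, -, 155]

4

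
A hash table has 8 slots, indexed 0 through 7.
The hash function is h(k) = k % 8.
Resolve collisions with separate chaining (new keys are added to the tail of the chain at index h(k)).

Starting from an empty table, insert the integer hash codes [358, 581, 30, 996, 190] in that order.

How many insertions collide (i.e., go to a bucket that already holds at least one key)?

2

358 -> bucket 6
581 -> bucket 5
30 -> bucket 6 (collision)
996 -> bucket 4
190 -> bucket 6 (collision)
Final buckets:
0: —
1: —
2: —
3: —
4: 996
5: 581
6: 358 -> 30 -> 190
7: —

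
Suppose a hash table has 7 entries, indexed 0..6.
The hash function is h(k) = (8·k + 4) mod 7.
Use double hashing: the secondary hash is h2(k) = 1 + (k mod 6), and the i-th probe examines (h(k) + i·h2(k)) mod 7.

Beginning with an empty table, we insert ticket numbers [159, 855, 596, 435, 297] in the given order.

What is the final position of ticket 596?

1

159 hashes to 2; slot 2 is free -> place at 2.
855 hashes to 5; slot 5 is free -> place at 5.
596 hashes to 5, h2=3; 5 taken -> place at 1.
435 hashes to 5, h2=4; 5,2 taken -> place at 6.
297 hashes to 0; slot 0 is free -> place at 0.
Table: [297, 596, 159, —, —, 855, 435]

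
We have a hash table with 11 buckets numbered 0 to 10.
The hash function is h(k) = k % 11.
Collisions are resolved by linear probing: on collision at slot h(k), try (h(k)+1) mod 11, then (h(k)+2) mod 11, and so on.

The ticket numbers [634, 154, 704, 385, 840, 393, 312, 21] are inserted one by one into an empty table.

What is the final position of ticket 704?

634 hashes to 7; slot 7 is free -> place at 7.
154 hashes to 0; slot 0 is free -> place at 0.
704 hashes to 0; 0 taken -> place at 1.
385 hashes to 0; 0,1 taken -> place at 2.
840 hashes to 4; slot 4 is free -> place at 4.
393 hashes to 8; slot 8 is free -> place at 8.
312 hashes to 4; 4 taken -> place at 5.
21 hashes to 10; slot 10 is free -> place at 10.
Table: [154, 704, 385, —, 840, 312, —, 634, 393, —, 21]

1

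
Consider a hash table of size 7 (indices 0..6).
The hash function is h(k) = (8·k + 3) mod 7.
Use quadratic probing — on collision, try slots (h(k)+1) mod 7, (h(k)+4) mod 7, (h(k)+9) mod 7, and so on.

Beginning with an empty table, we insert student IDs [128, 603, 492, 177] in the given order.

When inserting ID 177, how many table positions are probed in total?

Insert 128: h=5, slot 5 empty → index 5.
Insert 603: h=4, slot 4 empty → index 4.
Insert 492: h=5, slot 5 occupied → index 6.
Insert 177: h=5, slots 5,6 occupied → index 2.
Table: [., ., 177, ., 603, 128, 492]

3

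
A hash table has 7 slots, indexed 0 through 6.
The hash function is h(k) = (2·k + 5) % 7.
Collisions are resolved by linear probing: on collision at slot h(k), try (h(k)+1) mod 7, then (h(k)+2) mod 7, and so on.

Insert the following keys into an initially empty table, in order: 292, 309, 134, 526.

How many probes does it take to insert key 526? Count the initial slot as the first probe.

292: h=1 => slot 1
309: h=0 => slot 0
134: h=0, probe 0,1,2 => slot 2
526: h=0, probe 0,1,2,3 => slot 3
Table: [309, 292, 134, 526, -, -, -]

4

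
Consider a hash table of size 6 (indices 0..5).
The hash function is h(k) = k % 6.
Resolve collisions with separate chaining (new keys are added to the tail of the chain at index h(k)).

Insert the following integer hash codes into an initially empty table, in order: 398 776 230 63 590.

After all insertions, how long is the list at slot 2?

4

398 -> bucket 2
776 -> bucket 2 (collision)
230 -> bucket 2 (collision)
63 -> bucket 3
590 -> bucket 2 (collision)
Final buckets:
0: -
1: -
2: 398 -> 776 -> 230 -> 590
3: 63
4: -
5: -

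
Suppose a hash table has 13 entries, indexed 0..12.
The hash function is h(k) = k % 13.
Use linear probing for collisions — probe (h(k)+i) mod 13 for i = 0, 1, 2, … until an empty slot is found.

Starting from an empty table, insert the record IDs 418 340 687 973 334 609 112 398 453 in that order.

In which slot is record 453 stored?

1

418: h=2 → slot 2
340: h=2, probe 2,3 → slot 3
687: h=11 → slot 11
973: h=11, probe 11,12 → slot 12
334: h=9 → slot 9
609: h=11, probe 11,12,0 → slot 0
112: h=8 → slot 8
398: h=8, probe 8,9,10 → slot 10
453: h=11, probe 11,12,0,1 → slot 1
Table: [609, 453, 418, 340, ∅, ∅, ∅, ∅, 112, 334, 398, 687, 973]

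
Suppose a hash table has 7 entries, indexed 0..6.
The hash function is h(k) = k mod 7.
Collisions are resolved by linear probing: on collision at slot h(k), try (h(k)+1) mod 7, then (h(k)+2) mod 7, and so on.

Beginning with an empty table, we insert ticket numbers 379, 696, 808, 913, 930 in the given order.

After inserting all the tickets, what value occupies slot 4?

379 hashes to 1; slot 1 is free -> place at 1.
696 hashes to 3; slot 3 is free -> place at 3.
808 hashes to 3; 3 taken -> place at 4.
913 hashes to 3; 3,4 taken -> place at 5.
930 hashes to 6; slot 6 is free -> place at 6.
Table: [., 379, ., 696, 808, 913, 930]

808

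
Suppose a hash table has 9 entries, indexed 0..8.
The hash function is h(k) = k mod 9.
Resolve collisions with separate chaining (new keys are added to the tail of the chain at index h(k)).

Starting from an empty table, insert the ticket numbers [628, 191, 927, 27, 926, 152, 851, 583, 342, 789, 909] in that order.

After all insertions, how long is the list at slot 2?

628 → bucket 7
191 → bucket 2
927 → bucket 0
27 → bucket 0 (collision)
926 → bucket 8
152 → bucket 8 (collision)
851 → bucket 5
583 → bucket 7 (collision)
342 → bucket 0 (collision)
789 → bucket 6
909 → bucket 0 (collision)
Final buckets:
0: 927 -> 27 -> 342 -> 909
1: .
2: 191
3: .
4: .
5: 851
6: 789
7: 628 -> 583
8: 926 -> 152

1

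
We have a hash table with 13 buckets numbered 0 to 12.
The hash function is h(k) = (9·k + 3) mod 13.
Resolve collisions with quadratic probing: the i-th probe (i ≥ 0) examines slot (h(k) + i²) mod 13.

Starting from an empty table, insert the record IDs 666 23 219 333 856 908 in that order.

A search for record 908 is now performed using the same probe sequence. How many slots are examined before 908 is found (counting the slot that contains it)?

666 hashes to 4; slot 4 is free → place at 4.
23 hashes to 2; slot 2 is free → place at 2.
219 hashes to 11; slot 11 is free → place at 11.
333 hashes to 10; slot 10 is free → place at 10.
856 hashes to 11; 11 taken → place at 12.
908 hashes to 11; 11,12,2 taken → place at 7.
Table: [_, _, 23, _, 666, _, _, 908, _, _, 333, 219, 856]
Lookup 908: h=11, probe 11,12,2,7 → found at 7.

4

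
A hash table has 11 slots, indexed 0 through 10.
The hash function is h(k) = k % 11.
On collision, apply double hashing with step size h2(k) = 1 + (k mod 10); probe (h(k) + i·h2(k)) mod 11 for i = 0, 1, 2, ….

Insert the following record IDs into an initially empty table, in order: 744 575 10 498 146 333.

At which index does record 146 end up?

6

744 hashes to 7; slot 7 is free => place at 7.
575 hashes to 3; slot 3 is free => place at 3.
10 hashes to 10; slot 10 is free => place at 10.
498 hashes to 3, h2=9; 3 taken => place at 1.
146 hashes to 3, h2=7; 3,10 taken => place at 6.
333 hashes to 3, h2=4; 3,7 taken => place at 0.
Table: [333, 498, -, 575, -, -, 146, 744, -, -, 10]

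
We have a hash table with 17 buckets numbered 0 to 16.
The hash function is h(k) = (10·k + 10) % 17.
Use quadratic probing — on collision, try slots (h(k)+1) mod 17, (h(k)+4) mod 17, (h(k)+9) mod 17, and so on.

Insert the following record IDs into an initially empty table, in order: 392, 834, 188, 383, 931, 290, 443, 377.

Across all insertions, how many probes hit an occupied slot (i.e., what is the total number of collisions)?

392: h=3 → slot 3
834: h=3, probe 3,4 → slot 4
188: h=3, probe 3,4,7 → slot 7
383: h=15 → slot 15
931: h=4, probe 4,5 → slot 5
290: h=3, probe 3,4,7,12 → slot 12
443: h=3, probe 3,4,7,12,2 → slot 2
377: h=6 → slot 6
Table: [—, —, 443, 392, 834, 931, 377, 188, —, —, —, —, 290, —, —, 383, —]

11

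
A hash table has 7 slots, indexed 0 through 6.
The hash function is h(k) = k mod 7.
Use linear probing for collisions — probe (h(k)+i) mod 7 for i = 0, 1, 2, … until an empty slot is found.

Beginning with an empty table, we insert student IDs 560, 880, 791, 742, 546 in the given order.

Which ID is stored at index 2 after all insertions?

Insert 560: h=0, slot 0 empty → index 0.
Insert 880: h=5, slot 5 empty → index 5.
Insert 791: h=0, slot 0 occupied → index 1.
Insert 742: h=0, slots 0,1 occupied → index 2.
Insert 546: h=0, slots 0,1,2 occupied → index 3.
Table: [560, 791, 742, 546, -, 880, -]

742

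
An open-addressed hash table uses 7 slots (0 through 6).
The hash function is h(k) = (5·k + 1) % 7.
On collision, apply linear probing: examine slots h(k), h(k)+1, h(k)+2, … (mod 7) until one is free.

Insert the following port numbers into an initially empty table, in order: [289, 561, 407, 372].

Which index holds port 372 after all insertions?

Insert 289: h=4, slot 4 empty → index 4.
Insert 561: h=6, slot 6 empty → index 6.
Insert 407: h=6, slot 6 occupied → index 0.
Insert 372: h=6, slots 6,0 occupied → index 1.
Table: [407, 372, ∅, ∅, 289, ∅, 561]

1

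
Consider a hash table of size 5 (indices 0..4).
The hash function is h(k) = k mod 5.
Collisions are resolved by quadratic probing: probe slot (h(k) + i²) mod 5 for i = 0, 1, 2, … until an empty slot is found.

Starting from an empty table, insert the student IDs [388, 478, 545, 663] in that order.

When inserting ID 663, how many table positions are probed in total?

388: h=3 -> slot 3
478: h=3, probe 3,4 -> slot 4
545: h=0 -> slot 0
663: h=3, probe 3,4,2 -> slot 2
Table: [545, -, 663, 388, 478]

3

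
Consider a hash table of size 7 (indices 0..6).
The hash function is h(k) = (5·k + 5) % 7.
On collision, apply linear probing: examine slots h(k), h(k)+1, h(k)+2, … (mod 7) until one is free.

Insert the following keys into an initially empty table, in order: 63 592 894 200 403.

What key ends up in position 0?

Insert 63: h=5, slot 5 empty -> index 5.
Insert 592: h=4, slot 4 empty -> index 4.
Insert 894: h=2, slot 2 empty -> index 2.
Insert 200: h=4, slots 4,5 occupied -> index 6.
Insert 403: h=4, slots 4,5,6 occupied -> index 0.
Table: [403, ∅, 894, ∅, 592, 63, 200]

403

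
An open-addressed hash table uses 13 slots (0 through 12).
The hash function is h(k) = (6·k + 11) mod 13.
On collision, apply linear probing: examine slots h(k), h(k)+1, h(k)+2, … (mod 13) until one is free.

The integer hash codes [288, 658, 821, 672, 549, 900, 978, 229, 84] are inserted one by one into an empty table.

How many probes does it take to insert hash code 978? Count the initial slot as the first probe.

3

288: h=10 → slot 10
658: h=7 → slot 7
821: h=10, probe 10,11 → slot 11
672: h=0 → slot 0
549: h=3 → slot 3
900: h=3, probe 3,4 → slot 4
978: h=3, probe 3,4,5 → slot 5
229: h=7, probe 7,8 → slot 8
84: h=8, probe 8,9 → slot 9
Table: [672, ., ., 549, 900, 978, ., 658, 229, 84, 288, 821, .]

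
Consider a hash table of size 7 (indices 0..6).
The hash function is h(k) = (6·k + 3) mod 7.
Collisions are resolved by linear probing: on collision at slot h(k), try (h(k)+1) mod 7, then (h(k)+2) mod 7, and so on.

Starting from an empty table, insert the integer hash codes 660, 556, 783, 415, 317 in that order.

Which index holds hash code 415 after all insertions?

Insert 660: h=1, slot 1 empty → index 1.
Insert 556: h=0, slot 0 empty → index 0.
Insert 783: h=4, slot 4 empty → index 4.
Insert 415: h=1, slot 1 occupied → index 2.
Insert 317: h=1, slots 1,2 occupied → index 3.
Table: [556, 660, 415, 317, 783, _, _]

2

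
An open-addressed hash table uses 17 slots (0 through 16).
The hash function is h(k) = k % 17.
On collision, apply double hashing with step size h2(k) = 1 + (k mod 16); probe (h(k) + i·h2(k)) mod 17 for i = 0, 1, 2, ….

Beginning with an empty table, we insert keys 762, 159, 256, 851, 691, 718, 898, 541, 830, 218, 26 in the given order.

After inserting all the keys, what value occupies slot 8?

762 hashes to 14; slot 14 is free → place at 14.
159 hashes to 6; slot 6 is free → place at 6.
256 hashes to 1; slot 1 is free → place at 1.
851 hashes to 1, h2=4; 1 taken → place at 5.
691 hashes to 11; slot 11 is free → place at 11.
718 hashes to 4; slot 4 is free → place at 4.
898 hashes to 14, h2=3; 14 taken → place at 0.
541 hashes to 14, h2=14; 14,11 taken → place at 8.
830 hashes to 14, h2=15; 14 taken → place at 12.
218 hashes to 14, h2=11; 14,8 taken → place at 2.
26 hashes to 9; slot 9 is free → place at 9.
Table: [898, 256, 218, ∅, 718, 851, 159, ∅, 541, 26, ∅, 691, 830, ∅, 762, ∅, ∅]

541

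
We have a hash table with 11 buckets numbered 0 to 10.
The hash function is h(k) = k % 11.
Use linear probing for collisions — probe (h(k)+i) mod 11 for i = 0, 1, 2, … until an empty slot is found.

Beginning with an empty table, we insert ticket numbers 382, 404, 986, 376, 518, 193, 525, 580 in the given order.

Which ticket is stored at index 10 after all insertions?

Insert 382: h=8, slot 8 empty → index 8.
Insert 404: h=8, slot 8 occupied → index 9.
Insert 986: h=7, slot 7 empty → index 7.
Insert 376: h=2, slot 2 empty → index 2.
Insert 518: h=1, slot 1 empty → index 1.
Insert 193: h=6, slot 6 empty → index 6.
Insert 525: h=8, slots 8,9 occupied → index 10.
Insert 580: h=8, slots 8,9,10 occupied → index 0.
Table: [580, 518, 376, ., ., ., 193, 986, 382, 404, 525]

525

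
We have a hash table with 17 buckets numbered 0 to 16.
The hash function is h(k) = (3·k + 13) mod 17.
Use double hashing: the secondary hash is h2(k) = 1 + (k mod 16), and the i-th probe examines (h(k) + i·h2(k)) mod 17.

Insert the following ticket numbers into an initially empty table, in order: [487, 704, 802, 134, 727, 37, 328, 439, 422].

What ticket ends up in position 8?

487: h=12 -> slot 12
704: h=0 -> slot 0
802: h=5 -> slot 5
134: h=7 -> slot 7
727: h=1 -> slot 1
37: h=5, h2=6, probe 5,11 -> slot 11
328: h=11, h2=9, probe 11,3 -> slot 3
439: h=4 -> slot 4
422: h=4, h2=7, probe 4,11,1,8 -> slot 8
Table: [704, 727, _, 328, 439, 802, _, 134, 422, _, _, 37, 487, _, _, _, _]

422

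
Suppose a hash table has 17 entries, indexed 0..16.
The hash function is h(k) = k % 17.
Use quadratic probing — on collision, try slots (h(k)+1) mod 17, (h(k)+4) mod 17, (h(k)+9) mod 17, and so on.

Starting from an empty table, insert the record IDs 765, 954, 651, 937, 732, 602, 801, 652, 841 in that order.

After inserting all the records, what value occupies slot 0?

765

Insert 765: h=0, slot 0 empty → index 0.
Insert 954: h=2, slot 2 empty → index 2.
Insert 651: h=5, slot 5 empty → index 5.
Insert 937: h=2, slot 2 occupied → index 3.
Insert 732: h=1, slot 1 empty → index 1.
Insert 602: h=7, slot 7 empty → index 7.
Insert 801: h=2, slots 2,3 occupied → index 6.
Insert 652: h=6, slots 6,7 occupied → index 10.
Insert 841: h=8, slot 8 empty → index 8.
Table: [765, 732, 954, 937, _, 651, 801, 602, 841, _, 652, _, _, _, _, _, _]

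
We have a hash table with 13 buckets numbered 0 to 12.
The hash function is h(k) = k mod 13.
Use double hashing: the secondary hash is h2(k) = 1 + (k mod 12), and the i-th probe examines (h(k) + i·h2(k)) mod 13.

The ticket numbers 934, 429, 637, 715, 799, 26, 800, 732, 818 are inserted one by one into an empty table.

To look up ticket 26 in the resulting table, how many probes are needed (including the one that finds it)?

2

Insert 934: h=11, slot 11 empty => index 11.
Insert 429: h=0, slot 0 empty => index 0.
Insert 637: h=0, h2=2, slot 0 occupied => index 2.
Insert 715: h=0, h2=8, slot 0 occupied => index 8.
Insert 799: h=6, slot 6 empty => index 6.
Insert 26: h=0, h2=3, slot 0 occupied => index 3.
Insert 800: h=7, slot 7 empty => index 7.
Insert 732: h=4, slot 4 empty => index 4.
Insert 818: h=12, slot 12 empty => index 12.
Table: [429, ., 637, 26, 732, ., 799, 800, 715, ., ., 934, 818]
Lookup 26: h=0, h2=3, probe 0,3 → found at 3.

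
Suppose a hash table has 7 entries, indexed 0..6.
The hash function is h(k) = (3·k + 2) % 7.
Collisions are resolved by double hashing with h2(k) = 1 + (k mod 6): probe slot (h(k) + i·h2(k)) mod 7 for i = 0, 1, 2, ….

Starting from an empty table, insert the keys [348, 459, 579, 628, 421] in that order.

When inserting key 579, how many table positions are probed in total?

3

Insert 348: h=3, slot 3 empty -> index 3.
Insert 459: h=0, slot 0 empty -> index 0.
Insert 579: h=3, h2=4, slots 3,0 occupied -> index 4.
Insert 628: h=3, h2=5, slot 3 occupied -> index 1.
Insert 421: h=5, slot 5 empty -> index 5.
Table: [459, 628, ., 348, 579, 421, .]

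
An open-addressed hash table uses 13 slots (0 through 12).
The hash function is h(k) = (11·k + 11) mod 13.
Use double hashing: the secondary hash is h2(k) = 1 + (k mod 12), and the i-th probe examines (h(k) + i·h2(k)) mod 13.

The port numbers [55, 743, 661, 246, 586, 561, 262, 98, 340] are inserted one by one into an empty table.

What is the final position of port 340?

Insert 55: h=5, slot 5 empty => index 5.
Insert 743: h=7, slot 7 empty => index 7.
Insert 661: h=2, slot 2 empty => index 2.
Insert 246: h=0, slot 0 empty => index 0.
Insert 586: h=9, slot 9 empty => index 9.
Insert 561: h=7, h2=10, slot 7 occupied => index 4.
Insert 262: h=7, h2=11, slots 7,5 occupied => index 3.
Insert 98: h=10, slot 10 empty => index 10.
Insert 340: h=7, h2=5, slot 7 occupied => index 12.
Table: [246, —, 661, 262, 561, 55, —, 743, —, 586, 98, —, 340]

12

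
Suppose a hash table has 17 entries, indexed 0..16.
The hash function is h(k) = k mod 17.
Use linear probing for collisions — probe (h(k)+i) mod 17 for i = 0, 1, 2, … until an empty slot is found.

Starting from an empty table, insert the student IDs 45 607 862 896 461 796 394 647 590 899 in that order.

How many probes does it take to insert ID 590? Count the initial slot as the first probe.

Insert 45: h=11, slot 11 empty → index 11.
Insert 607: h=12, slot 12 empty → index 12.
Insert 862: h=12, slot 12 occupied → index 13.
Insert 896: h=12, slots 12,13 occupied → index 14.
Insert 461: h=2, slot 2 empty → index 2.
Insert 796: h=14, slot 14 occupied → index 15.
Insert 394: h=3, slot 3 empty → index 3.
Insert 647: h=1, slot 1 empty → index 1.
Insert 590: h=12, slots 12,13,14,15 occupied → index 16.
Insert 899: h=15, slots 15,16 occupied → index 0.
Table: [899, 647, 461, 394, _, _, _, _, _, _, _, 45, 607, 862, 896, 796, 590]

5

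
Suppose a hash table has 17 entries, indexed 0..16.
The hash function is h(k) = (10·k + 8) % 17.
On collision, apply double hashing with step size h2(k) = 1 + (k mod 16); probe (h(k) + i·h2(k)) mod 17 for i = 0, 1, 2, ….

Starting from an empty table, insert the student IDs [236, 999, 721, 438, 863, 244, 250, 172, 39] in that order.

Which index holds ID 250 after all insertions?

3

Insert 236: h=5, slot 5 empty => index 5.
Insert 999: h=2, slot 2 empty => index 2.
Insert 721: h=10, slot 10 empty => index 10.
Insert 438: h=2, h2=7, slot 2 occupied => index 9.
Insert 863: h=2, h2=16, slot 2 occupied => index 1.
Insert 244: h=0, slot 0 empty => index 0.
Insert 250: h=9, h2=11, slot 9 occupied => index 3.
Insert 172: h=11, slot 11 empty => index 11.
Insert 39: h=7, slot 7 empty => index 7.
Table: [244, 863, 999, 250, ., 236, ., 39, ., 438, 721, 172, ., ., ., ., .]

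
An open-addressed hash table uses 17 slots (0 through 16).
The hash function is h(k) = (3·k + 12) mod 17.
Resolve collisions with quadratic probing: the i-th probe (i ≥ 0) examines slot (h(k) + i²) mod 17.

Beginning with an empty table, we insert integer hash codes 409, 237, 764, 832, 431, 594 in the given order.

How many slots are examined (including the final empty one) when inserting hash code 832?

409 hashes to 15; slot 15 is free → place at 15.
237 hashes to 9; slot 9 is free → place at 9.
764 hashes to 9; 9 taken → place at 10.
832 hashes to 9; 9,10 taken → place at 13.
431 hashes to 13; 13 taken → place at 14.
594 hashes to 9; 9,10,13 taken → place at 1.
Table: [—, 594, —, —, —, —, —, —, —, 237, 764, —, —, 832, 431, 409, —]

3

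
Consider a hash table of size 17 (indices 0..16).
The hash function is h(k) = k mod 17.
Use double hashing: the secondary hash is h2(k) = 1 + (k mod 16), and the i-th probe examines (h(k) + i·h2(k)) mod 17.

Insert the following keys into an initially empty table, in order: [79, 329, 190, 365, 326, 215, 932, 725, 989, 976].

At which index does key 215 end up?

79 hashes to 11; slot 11 is free -> place at 11.
329 hashes to 6; slot 6 is free -> place at 6.
190 hashes to 3; slot 3 is free -> place at 3.
365 hashes to 8; slot 8 is free -> place at 8.
326 hashes to 3, h2=7; 3 taken -> place at 10.
215 hashes to 11, h2=8; 11 taken -> place at 2.
932 hashes to 14; slot 14 is free -> place at 14.
725 hashes to 11, h2=6; 11 taken -> place at 0.
989 hashes to 3, h2=14; 3,0,14,11,8 taken -> place at 5.
976 hashes to 7; slot 7 is free -> place at 7.
Table: [725, —, 215, 190, —, 989, 329, 976, 365, —, 326, 79, —, —, 932, —, —]

2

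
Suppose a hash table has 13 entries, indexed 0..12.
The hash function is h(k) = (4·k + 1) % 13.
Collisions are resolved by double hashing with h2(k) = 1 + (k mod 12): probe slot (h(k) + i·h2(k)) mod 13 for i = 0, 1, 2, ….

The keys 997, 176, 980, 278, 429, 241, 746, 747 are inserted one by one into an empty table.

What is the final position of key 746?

4

Insert 997: h=11, slot 11 empty => index 11.
Insert 176: h=3, slot 3 empty => index 3.
Insert 980: h=8, slot 8 empty => index 8.
Insert 278: h=8, h2=3, slots 8,11 occupied => index 1.
Insert 429: h=1, h2=10, slots 1,11,8 occupied => index 5.
Insert 241: h=3, h2=2, slots 3,5 occupied => index 7.
Insert 746: h=8, h2=3, slots 8,11,1 occupied => index 4.
Insert 747: h=12, slot 12 empty => index 12.
Table: [—, 278, —, 176, 746, 429, —, 241, 980, —, —, 997, 747]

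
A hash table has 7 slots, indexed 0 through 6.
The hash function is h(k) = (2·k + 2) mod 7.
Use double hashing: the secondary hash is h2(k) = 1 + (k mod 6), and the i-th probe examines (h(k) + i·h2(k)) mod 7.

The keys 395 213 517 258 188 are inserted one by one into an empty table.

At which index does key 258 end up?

395 hashes to 1; slot 1 is free -> place at 1.
213 hashes to 1, h2=4; 1 taken -> place at 5.
517 hashes to 0; slot 0 is free -> place at 0.
258 hashes to 0, h2=1; 0,1 taken -> place at 2.
188 hashes to 0, h2=3; 0 taken -> place at 3.
Table: [517, 395, 258, 188, —, 213, —]

2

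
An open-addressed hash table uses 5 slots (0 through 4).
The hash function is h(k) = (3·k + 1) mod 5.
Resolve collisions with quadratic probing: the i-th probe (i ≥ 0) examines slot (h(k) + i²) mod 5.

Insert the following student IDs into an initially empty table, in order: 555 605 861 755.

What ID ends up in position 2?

605

Insert 555: h=1, slot 1 empty -> index 1.
Insert 605: h=1, slot 1 occupied -> index 2.
Insert 861: h=4, slot 4 empty -> index 4.
Insert 755: h=1, slots 1,2 occupied -> index 0.
Table: [755, 555, 605, -, 861]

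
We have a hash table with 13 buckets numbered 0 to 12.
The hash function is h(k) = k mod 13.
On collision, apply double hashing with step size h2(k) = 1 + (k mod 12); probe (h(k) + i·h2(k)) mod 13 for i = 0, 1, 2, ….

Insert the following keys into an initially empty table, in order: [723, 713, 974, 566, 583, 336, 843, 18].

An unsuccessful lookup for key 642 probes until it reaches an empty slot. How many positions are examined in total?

6

723: h=8 => slot 8
713: h=11 => slot 11
974: h=12 => slot 12
566: h=7 => slot 7
583: h=11, h2=8, probe 11,6 => slot 6
336: h=11, h2=1, probe 11,12,0 => slot 0
843: h=11, h2=4, probe 11,2 => slot 2
18: h=5 => slot 5
Table: [336, ∅, 843, ∅, ∅, 18, 583, 566, 723, ∅, ∅, 713, 974]
Lookup 642: h=5, h2=7, probe 5,12,6,0,7,1 → slot 1 empty, not found.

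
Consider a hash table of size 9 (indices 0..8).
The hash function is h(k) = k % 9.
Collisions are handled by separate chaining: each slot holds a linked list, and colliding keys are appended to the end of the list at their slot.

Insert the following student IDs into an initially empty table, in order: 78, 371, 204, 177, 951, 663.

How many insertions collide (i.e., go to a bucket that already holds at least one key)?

78 → bucket 6
371 → bucket 2
204 → bucket 6 (collision)
177 → bucket 6 (collision)
951 → bucket 6 (collision)
663 → bucket 6 (collision)
Final buckets:
0: —
1: —
2: 371
3: —
4: —
5: —
6: 78 -> 204 -> 177 -> 951 -> 663
7: —
8: —

4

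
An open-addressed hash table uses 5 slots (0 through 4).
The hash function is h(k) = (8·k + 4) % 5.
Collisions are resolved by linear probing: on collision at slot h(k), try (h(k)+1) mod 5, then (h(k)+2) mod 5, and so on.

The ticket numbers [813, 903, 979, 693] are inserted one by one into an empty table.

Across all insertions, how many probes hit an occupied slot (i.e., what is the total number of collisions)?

3

813 hashes to 3; slot 3 is free → place at 3.
903 hashes to 3; 3 taken → place at 4.
979 hashes to 1; slot 1 is free → place at 1.
693 hashes to 3; 3,4 taken → place at 0.
Table: [693, 979, -, 813, 903]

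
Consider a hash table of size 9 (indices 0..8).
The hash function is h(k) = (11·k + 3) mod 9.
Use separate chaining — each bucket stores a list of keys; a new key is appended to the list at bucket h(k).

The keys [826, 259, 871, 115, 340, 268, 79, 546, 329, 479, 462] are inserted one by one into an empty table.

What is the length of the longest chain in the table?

826 → bucket 8
259 → bucket 8 (collision)
871 → bucket 8 (collision)
115 → bucket 8 (collision)
340 → bucket 8 (collision)
268 → bucket 8 (collision)
79 → bucket 8 (collision)
546 → bucket 6
329 → bucket 4
479 → bucket 7
462 → bucket 0
Final buckets:
0: 462
1: ∅
2: ∅
3: ∅
4: 329
5: ∅
6: 546
7: 479
8: 826 -> 259 -> 871 -> 115 -> 340 -> 268 -> 79

7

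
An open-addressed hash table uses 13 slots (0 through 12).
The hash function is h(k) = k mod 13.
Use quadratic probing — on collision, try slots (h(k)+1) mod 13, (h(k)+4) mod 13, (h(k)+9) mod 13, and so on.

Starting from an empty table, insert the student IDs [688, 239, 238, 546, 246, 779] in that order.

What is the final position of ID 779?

688 hashes to 12; slot 12 is free -> place at 12.
239 hashes to 5; slot 5 is free -> place at 5.
238 hashes to 4; slot 4 is free -> place at 4.
546 hashes to 0; slot 0 is free -> place at 0.
246 hashes to 12; 12,0 taken -> place at 3.
779 hashes to 12; 12,0,3 taken -> place at 8.
Table: [546, _, _, 246, 238, 239, _, _, 779, _, _, _, 688]

8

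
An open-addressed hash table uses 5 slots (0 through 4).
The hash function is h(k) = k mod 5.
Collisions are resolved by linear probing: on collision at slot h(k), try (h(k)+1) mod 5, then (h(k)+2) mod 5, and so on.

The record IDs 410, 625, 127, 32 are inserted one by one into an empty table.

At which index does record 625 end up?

1

Insert 410: h=0, slot 0 empty -> index 0.
Insert 625: h=0, slot 0 occupied -> index 1.
Insert 127: h=2, slot 2 empty -> index 2.
Insert 32: h=2, slot 2 occupied -> index 3.
Table: [410, 625, 127, 32, .]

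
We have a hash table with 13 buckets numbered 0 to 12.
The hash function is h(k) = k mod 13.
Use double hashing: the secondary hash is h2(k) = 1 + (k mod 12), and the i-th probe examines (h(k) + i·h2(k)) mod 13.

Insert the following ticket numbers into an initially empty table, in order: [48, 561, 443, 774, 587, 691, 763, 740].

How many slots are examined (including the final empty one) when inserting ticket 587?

48: h=9 -> slot 9
561: h=2 -> slot 2
443: h=1 -> slot 1
774: h=7 -> slot 7
587: h=2, h2=12, probe 2,1,0 -> slot 0
691: h=2, h2=8, probe 2,10 -> slot 10
763: h=9, h2=8, probe 9,4 -> slot 4
740: h=12 -> slot 12
Table: [587, 443, 561, _, 763, _, _, 774, _, 48, 691, _, 740]

3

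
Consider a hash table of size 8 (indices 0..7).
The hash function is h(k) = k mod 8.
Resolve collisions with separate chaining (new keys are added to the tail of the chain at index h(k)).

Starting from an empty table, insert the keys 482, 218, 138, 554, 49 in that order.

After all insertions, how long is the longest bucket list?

482 → bucket 2
218 → bucket 2 (collision)
138 → bucket 2 (collision)
554 → bucket 2 (collision)
49 → bucket 1
Final buckets:
0: _
1: 49
2: 482 -> 218 -> 138 -> 554
3: _
4: _
5: _
6: _
7: _

4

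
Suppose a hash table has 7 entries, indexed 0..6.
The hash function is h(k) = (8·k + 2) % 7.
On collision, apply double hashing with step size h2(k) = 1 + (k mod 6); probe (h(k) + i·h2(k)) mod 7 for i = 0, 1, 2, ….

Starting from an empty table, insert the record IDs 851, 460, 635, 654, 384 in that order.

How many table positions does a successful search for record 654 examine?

4

Insert 851: h=6, slot 6 empty => index 6.
Insert 460: h=0, slot 0 empty => index 0.
Insert 635: h=0, h2=6, slots 0,6 occupied => index 5.
Insert 654: h=5, h2=1, slots 5,6,0 occupied => index 1.
Insert 384: h=1, h2=1, slot 1 occupied => index 2.
Table: [460, 654, 384, _, _, 635, 851]
Lookup 654: h=5, h2=1, probe 5,6,0,1 → found at 1.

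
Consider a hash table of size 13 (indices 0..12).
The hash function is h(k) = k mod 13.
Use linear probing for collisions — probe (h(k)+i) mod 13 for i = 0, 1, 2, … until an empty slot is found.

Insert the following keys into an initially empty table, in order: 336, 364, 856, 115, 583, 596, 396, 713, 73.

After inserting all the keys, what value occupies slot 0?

336: h=11 -> slot 11
364: h=0 -> slot 0
856: h=11, probe 11,12 -> slot 12
115: h=11, probe 11,12,0,1 -> slot 1
583: h=11, probe 11,12,0,1,2 -> slot 2
596: h=11, probe 11,12,0,1,2,3 -> slot 3
396: h=6 -> slot 6
713: h=11, probe 11,12,0,1,2,3,4 -> slot 4
73: h=8 -> slot 8
Table: [364, 115, 583, 596, 713, —, 396, —, 73, —, —, 336, 856]

364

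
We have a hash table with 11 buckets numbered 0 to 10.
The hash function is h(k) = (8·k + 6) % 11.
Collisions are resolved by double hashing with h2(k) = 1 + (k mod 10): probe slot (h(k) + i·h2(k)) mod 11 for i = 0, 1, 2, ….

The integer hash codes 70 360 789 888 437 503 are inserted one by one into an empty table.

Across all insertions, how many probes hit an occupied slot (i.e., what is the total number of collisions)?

Insert 70: h=5, slot 5 empty => index 5.
Insert 360: h=4, slot 4 empty => index 4.
Insert 789: h=4, h2=10, slot 4 occupied => index 3.
Insert 888: h=4, h2=9, slot 4 occupied => index 2.
Insert 437: h=4, h2=8, slot 4 occupied => index 1.
Insert 503: h=4, h2=4, slot 4 occupied => index 8.
Table: [-, 437, 888, 789, 360, 70, -, -, 503, -, -]

4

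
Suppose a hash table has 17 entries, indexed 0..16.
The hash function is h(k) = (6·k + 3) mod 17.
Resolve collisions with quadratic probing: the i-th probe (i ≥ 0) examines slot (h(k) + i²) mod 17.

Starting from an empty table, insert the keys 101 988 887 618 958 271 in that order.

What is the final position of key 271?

1

101: h=14 -> slot 14
988: h=15 -> slot 15
887: h=4 -> slot 4
618: h=5 -> slot 5
958: h=5, probe 5,6 -> slot 6
271: h=14, probe 14,15,1 -> slot 1
Table: [_, 271, _, _, 887, 618, 958, _, _, _, _, _, _, _, 101, 988, _]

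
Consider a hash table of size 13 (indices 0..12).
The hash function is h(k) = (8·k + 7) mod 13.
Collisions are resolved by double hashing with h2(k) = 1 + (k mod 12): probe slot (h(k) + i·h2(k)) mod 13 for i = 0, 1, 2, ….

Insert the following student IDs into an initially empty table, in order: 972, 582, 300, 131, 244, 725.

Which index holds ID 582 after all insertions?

3

972 hashes to 9; slot 9 is free → place at 9.
582 hashes to 9, h2=7; 9 taken → place at 3.
300 hashes to 2; slot 2 is free → place at 2.
131 hashes to 2, h2=12; 2 taken → place at 1.
244 hashes to 9, h2=5; 9,1 taken → place at 6.
725 hashes to 9, h2=6; 9,2 taken → place at 8.
Table: [—, 131, 300, 582, —, —, 244, —, 725, 972, —, —, —]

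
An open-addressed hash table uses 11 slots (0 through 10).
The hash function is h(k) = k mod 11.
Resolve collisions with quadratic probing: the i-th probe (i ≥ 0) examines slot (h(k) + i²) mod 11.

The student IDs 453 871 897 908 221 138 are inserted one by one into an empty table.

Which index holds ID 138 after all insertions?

453: h=2 => slot 2
871: h=2, probe 2,3 => slot 3
897: h=6 => slot 6
908: h=6, probe 6,7 => slot 7
221: h=1 => slot 1
138: h=6, probe 6,7,10 => slot 10
Table: [∅, 221, 453, 871, ∅, ∅, 897, 908, ∅, ∅, 138]

10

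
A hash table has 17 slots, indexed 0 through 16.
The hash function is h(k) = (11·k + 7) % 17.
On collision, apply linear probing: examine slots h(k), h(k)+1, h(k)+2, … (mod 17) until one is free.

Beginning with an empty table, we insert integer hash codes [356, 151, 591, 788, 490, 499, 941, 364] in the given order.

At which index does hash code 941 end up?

356: h=13 -> slot 13
151: h=2 -> slot 2
591: h=14 -> slot 14
788: h=5 -> slot 5
490: h=8 -> slot 8
499: h=5, probe 5,6 -> slot 6
941: h=5, probe 5,6,7 -> slot 7
364: h=16 -> slot 16
Table: [., ., 151, ., ., 788, 499, 941, 490, ., ., ., ., 356, 591, ., 364]

7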